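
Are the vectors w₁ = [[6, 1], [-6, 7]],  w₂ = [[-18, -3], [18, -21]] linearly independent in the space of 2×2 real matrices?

Take coordinates with respect to the standard basis {E₁₁, E₁₂, E₂₁, E₂₂}.
One vector is a scalar multiple of another, so the set is dependent.

linearly dependent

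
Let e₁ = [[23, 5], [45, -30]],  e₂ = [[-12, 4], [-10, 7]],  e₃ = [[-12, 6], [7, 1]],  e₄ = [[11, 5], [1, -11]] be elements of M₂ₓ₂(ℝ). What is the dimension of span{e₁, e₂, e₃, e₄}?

Use coordinates relative to {E₁₁, E₁₂, E₂₁, E₂₂}.
Form the matrix with e₁, e₂, e₃, e₄ as columns and reduce.
There are 3 pivot columns, so rank = 3.

dim = 3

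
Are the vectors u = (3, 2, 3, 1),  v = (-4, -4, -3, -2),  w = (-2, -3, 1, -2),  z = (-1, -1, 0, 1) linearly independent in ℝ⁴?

Place the vectors as rows of a 4×4 matrix and reduce to echelon form.
The reduction yields 4 nonzero rows, so the rank is 4.
Since rank = 4 (the number of vectors), the set is linearly independent.

linearly independent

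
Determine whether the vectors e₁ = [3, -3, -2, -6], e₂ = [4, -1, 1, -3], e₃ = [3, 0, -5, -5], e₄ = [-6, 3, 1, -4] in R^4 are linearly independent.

The matrix [e₁|e₂|e₃|e₄] has determinant 684.
A nonzero determinant means the columns are linearly independent.

linearly independent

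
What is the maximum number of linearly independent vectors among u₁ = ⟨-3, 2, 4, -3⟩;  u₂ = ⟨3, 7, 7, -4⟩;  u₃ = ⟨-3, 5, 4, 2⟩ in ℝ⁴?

3

Row-reduce the 3×4 matrix with these as rows.
There are 3 pivot columns, so rank = 3.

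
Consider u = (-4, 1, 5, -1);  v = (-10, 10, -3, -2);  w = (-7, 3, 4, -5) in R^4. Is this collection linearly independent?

Row-reduce the matrix whose columns are u, v, w.
The reduction yields 3 nonzero rows, so the rank is 3.
Since rank = 3 (the number of vectors), the set is linearly independent.

linearly independent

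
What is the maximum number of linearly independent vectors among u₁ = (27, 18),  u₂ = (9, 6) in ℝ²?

1

Form the matrix with u₁, u₂ as columns and reduce.
There is 1 pivot column, so rank = 1.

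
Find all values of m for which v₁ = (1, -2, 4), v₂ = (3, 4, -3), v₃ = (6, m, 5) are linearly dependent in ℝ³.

The vectors are dependent exactly when the determinant of the matrix with rows v₁, v₂, v₃ vanishes.
The determinant works out to 15*m - 10.
This vanishes exactly when m = 2/3.

m = 2/3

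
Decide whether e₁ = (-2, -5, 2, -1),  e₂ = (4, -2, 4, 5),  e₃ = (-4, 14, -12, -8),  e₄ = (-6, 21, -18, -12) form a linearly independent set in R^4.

linearly dependent

The matrix [e₁|e₂|e₃|e₄] has determinant 0.
A zero determinant means the columns are linearly dependent.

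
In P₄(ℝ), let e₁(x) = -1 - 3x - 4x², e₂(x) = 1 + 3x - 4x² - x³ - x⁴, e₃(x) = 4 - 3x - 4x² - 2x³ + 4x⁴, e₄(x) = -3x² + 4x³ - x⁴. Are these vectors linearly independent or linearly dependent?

linearly independent

Take coordinates with respect to the standard basis {1, x, …, x⁴}.
Row-reduce the matrix whose columns are e₁, e₂, e₃, e₄.
The reduction yields 4 nonzero rows, so the rank is 4.
Since rank = 4 (the number of vectors), the set is linearly independent.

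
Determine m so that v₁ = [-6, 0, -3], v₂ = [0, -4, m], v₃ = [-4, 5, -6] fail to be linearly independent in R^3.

The set is linearly dependent precisely when det[v₁; v₂; v₃] = 0.
Cofactor expansion gives det = 30*m - 96.
Solving 30*m - 96 = 0 yields m = 16/5.

m = 16/5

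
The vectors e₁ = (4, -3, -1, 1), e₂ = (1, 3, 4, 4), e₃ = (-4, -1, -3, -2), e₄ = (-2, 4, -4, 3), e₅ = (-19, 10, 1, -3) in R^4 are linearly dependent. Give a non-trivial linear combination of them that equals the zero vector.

3e₁ - e₂ - 2e₃ + e₅ = 0

Set up α₁e₁ + … + α₅e₅ = 0 and solve the homogeneous system.
One solution (up to scaling) is (3, -1, -2, 0, 1).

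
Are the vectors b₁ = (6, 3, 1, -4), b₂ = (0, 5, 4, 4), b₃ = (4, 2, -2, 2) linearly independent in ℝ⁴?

Row-reduce the matrix whose columns are b₁, b₂, b₃.
The reduction yields 3 nonzero rows, so the rank is 3.
Since rank = 3 (the number of vectors), the set is linearly independent.

linearly independent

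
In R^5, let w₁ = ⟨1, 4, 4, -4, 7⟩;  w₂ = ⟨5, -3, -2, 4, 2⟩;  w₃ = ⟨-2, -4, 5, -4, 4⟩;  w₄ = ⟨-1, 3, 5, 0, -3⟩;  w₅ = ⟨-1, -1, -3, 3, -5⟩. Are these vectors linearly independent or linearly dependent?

linearly independent

Form the 5×5 matrix with these as columns; its determinant is -1247.
A nonzero determinant means the columns are linearly independent.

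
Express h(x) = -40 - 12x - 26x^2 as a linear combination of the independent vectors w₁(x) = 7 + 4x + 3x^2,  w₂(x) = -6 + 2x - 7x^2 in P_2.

h = -4w₁ + 2w₂

Take coordinate vectors relative to {1, x, x^2}.
Write h = c₁w₁ + c₂w₂ and equate components.
Back-substitution yields (c₁, c₂) = (-4, 2).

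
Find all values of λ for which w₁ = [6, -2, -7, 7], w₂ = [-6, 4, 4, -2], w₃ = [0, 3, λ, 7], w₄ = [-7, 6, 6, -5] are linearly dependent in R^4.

λ = -38/9

The vectors are dependent exactly when the determinant of the matrix with rows w₁, w₂, w₃, w₄ vanishes.
Cofactor expansion gives det = -72*λ - 304.
Setting this to zero gives λ = -38/9.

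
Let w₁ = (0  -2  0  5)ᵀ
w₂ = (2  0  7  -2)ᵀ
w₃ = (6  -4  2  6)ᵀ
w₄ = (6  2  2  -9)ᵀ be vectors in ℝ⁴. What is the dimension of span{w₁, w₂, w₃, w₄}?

Apply Gaussian elimination to the matrix whose rows are w₁, w₂, w₃, w₄.
There are 3 pivot columns, so rank = 3.

3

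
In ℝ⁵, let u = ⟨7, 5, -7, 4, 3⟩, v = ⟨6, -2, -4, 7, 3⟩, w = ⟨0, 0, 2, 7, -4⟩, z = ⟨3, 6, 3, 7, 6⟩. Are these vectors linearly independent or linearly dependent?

linearly independent

Place the vectors as rows of a 4×5 matrix and reduce to echelon form.
The reduction yields 4 nonzero rows, so the rank is 4.
Since rank = 4 (the number of vectors), the set is linearly independent.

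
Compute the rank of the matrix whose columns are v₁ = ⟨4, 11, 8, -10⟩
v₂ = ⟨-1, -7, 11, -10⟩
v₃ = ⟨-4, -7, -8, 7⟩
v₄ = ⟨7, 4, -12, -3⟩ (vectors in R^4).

Row-reduce the 4×4 matrix with these as rows.
Reduction leaves 4 leading entries, giving rank 4.

4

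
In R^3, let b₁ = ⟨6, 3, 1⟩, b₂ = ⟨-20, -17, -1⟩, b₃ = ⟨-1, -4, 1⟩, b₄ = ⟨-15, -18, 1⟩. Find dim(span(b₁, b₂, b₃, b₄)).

Put the 3×4 matrix [b₁|b₂|b₃|b₄] into echelon form.
Reduction leaves 2 leading entries, giving rank 2.
(With 4 elements in a 3-dimensional space the rank is at most 3.)

2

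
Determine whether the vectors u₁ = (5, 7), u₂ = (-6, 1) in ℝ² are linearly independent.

Place the vectors as rows of a 2×2 matrix and reduce to echelon form.
The reduction yields 2 nonzero rows, so the rank is 2.
Since rank = 2 (the number of vectors), the set is linearly independent.

linearly independent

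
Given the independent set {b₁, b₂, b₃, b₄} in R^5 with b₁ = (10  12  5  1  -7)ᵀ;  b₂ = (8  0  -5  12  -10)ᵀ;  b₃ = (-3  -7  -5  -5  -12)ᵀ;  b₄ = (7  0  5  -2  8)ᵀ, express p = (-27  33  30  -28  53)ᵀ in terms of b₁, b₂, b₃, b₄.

p = b₁ - 4b₂ - 3b₃ - 2b₄

Since b₁, b₂, b₃, b₄ are independent, the coefficients expressing p are uniquely determined by a linear system.
Row-reducing the augmented matrix gives the unique coefficients (α₁, …, α₄) = (1, -4, -3, -2).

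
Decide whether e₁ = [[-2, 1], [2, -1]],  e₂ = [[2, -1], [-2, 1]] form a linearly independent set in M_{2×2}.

Write each element as a coordinate vector in ℝ⁴ using {E₁₁, E₁₂, E₂₁, E₂₂}.
Place the vectors as rows of a 2×4 matrix and reduce to echelon form.
The reduction yields 1 nonzero row, so the rank is 1.
Since rank 1 < 2, the set is linearly dependent.
Indeed e₁ + e₂ = 0.

linearly dependent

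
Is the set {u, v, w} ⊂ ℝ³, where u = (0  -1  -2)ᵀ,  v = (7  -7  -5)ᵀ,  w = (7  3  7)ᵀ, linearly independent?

Form the 3×3 matrix with these as columns; its determinant is -56.
A nonzero determinant means the columns are linearly independent.

linearly independent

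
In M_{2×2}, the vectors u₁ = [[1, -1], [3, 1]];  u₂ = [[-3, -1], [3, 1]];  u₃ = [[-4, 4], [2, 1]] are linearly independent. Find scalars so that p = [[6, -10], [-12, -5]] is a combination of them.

Take coordinate vectors relative to {E₁₁, E₁₂, E₂₁, E₂₂}.
Write p = α₁u₁ + … + α₃u₃ and equate components.
Row-reducing the augmented matrix gives the unique coefficients (α₁, α₂, α₃) = (-3, 1, -3).

p = -3u₁ + u₂ - 3u₃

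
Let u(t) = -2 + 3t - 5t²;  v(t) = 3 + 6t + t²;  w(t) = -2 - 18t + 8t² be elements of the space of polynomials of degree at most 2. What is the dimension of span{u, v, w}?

Use coordinates relative to {1, t, t²}.
Put the 3×3 matrix [u|v|w] into echelon form.
There are 2 pivot columns, so rank = 2.

dim = 2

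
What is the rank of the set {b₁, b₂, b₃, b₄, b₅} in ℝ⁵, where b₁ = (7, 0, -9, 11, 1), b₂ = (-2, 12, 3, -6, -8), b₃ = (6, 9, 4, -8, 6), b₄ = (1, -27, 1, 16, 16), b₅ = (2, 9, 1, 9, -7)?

Put the 5×5 matrix [b₁|b₂|b₃|b₄|b₅] into echelon form.
Reduction leaves 4 leading entries, giving rank 4.

4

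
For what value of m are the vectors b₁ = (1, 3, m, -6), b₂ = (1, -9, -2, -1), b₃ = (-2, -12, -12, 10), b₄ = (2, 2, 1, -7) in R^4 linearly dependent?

m = 35

The set is linearly dependent precisely when det[b₁; b₂; b₃; b₄] = 0.
Cofactor expansion gives det = 350 - 10*m.
Setting this to zero gives m = 35.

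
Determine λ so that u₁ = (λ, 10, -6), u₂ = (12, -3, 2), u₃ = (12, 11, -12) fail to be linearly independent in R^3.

The set is linearly dependent precisely when det[u₁; u₂; u₃] = 0.
Cofactor expansion gives det = 14*λ + 672.
Solving 14*λ + 672 = 0 yields λ = -48.

λ = -48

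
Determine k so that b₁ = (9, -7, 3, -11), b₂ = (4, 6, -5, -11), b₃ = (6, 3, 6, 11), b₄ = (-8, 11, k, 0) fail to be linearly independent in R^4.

k = -43/5

The set is linearly dependent precisely when det[b₁; b₂; b₃; b₄] = 0.
The determinant works out to -1925*k - 16555.
Solving -1925*k - 16555 = 0 yields k = -43/5.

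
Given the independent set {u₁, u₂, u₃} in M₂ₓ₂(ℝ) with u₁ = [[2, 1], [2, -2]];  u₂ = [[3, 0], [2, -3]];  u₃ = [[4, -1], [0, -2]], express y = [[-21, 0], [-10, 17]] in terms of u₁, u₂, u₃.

y = -2u₁ - 3u₂ - 2u₃

Identify each element with its coordinate vector in ℝ⁴ via {E₁₁, E₁₂, E₂₁, E₂₂}.
Solve the system with u₁, u₂, u₃ as columns and y as the right-hand side.
Back-substitution yields (α₁, α₂, α₃) = (-2, -3, -2).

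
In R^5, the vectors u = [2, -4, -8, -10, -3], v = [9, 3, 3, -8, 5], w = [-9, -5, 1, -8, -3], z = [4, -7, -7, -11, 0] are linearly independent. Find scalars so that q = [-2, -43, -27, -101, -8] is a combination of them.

q = 2u + 2v + 4w + 3z

Solve the system with u, v, w, z as columns and q as the right-hand side.
Row-reducing the augmented matrix gives the unique coefficients (α₁, …, α₄) = (2, 2, 4, 3).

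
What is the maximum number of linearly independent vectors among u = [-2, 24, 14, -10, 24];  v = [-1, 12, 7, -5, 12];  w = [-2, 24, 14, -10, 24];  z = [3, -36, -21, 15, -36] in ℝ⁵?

1

Row-reduce the 4×5 matrix with these as rows.
There is 1 pivot column, so rank = 1.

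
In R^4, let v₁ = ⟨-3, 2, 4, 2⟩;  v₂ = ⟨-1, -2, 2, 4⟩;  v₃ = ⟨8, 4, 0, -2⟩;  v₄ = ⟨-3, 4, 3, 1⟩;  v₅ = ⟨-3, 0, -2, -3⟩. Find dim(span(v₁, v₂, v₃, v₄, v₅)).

4

Apply Gaussian elimination to the matrix whose rows are v₁, v₂, v₃, v₄, v₅.
Exactly 4 pivots survive; hence the rank is 4.
(With 5 elements in a 4-dimensional space the rank is at most 4.)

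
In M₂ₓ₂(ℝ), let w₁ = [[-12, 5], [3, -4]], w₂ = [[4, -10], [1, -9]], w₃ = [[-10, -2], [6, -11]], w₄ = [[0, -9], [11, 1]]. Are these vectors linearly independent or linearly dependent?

linearly independent

Write each element as a coordinate vector in ℝ⁴ using {E₁₁, E₁₂, E₂₁, E₂₂}.
Form the 4×4 matrix with these as columns; its determinant is 2474.
A nonzero determinant means the columns are linearly independent.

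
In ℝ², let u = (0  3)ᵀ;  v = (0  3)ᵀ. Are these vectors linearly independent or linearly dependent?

linearly dependent

Two of the vectors are equal, giving an immediate dependence.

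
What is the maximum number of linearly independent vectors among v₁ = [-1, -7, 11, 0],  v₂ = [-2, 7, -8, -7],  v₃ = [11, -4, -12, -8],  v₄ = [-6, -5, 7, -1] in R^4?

Put the 4×4 matrix [v₁|v₂|v₃|v₄] into echelon form.
The echelon form has 4 nonzero rows, so the rank is 4.

4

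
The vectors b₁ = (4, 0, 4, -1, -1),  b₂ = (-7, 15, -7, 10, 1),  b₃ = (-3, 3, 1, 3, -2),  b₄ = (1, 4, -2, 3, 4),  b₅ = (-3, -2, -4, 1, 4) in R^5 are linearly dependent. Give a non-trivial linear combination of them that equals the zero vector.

Write the vectors as columns of a matrix and find a nonzero vector in its null space.
The free variable yields coefficients (3, 1, -1, -2, 2) (any nonzero multiple also works).

3b₁ + b₂ - b₃ - 2b₄ + 2b₅ = 0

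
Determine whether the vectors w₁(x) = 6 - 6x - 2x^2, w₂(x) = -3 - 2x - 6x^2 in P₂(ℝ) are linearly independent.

Take coordinates with respect to the standard basis {1, x, x^2}.
Place the vectors as rows of a 2×3 matrix and reduce to echelon form.
The reduction yields 2 nonzero rows, so the rank is 2.
Since rank = 2 (the number of vectors), the set is linearly independent.

linearly independent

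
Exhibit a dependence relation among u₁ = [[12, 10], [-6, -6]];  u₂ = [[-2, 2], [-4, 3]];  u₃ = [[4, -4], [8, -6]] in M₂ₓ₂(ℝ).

2u₂ + u₃ = 0

Take coordinates with respect to {E₁₁, E₁₂, E₂₁, E₂₂}.
Write the vectors as columns of a matrix and find a nonzero vector in its null space.
One solution (up to scaling) is (0, 2, 1).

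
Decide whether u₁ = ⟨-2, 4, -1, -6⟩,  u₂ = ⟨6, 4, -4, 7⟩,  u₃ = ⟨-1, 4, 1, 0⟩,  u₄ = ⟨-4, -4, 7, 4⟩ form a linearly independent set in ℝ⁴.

Place the vectors as rows of a 4×4 matrix and reduce to echelon form.
The reduction yields 4 nonzero rows, so the rank is 4.
Since rank = 4 (the number of vectors), the set is linearly independent.

linearly independent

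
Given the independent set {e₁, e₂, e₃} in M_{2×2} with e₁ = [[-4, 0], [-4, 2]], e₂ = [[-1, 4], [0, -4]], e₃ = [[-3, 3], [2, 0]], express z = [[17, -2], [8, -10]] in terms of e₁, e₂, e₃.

z = -3e₁ + e₂ - 2e₃

Work in coordinates with respect to the standard basis {E₁₁, E₁₂, E₂₁, E₂₂}.
Solve the system with e₁, e₂, e₃ as columns and z as the right-hand side.
Row-reducing the augmented matrix gives the unique coefficients (a₁, a₂, a₃) = (-3, 1, -2).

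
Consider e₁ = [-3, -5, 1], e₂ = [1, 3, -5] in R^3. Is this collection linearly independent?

Place the vectors as rows of a 2×3 matrix and reduce to echelon form.
The reduction yields 2 nonzero rows, so the rank is 2.
Since rank = 2 (the number of vectors), the set is linearly independent.

linearly independent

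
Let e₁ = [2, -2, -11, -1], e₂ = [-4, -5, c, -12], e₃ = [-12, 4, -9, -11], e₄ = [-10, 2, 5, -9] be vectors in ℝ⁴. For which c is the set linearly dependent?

The set is linearly dependent precisely when det[e₁; e₂; e₃; e₄] = 0.
The determinant works out to 48*c + 944.
Setting this to zero gives c = -59/3.

c = -59/3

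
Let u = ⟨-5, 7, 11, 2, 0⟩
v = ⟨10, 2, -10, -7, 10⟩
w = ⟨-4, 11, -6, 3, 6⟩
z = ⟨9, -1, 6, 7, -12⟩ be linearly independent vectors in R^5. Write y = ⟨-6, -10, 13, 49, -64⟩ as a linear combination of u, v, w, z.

Since u, v, w, z are independent, the coefficients expressing y are uniquely determined by a linear system.
Row-reducing the augmented matrix gives the unique coefficients (a₁, …, a₄) = (-3, -4, 2, 3).

y = -3u - 4v + 2w + 3z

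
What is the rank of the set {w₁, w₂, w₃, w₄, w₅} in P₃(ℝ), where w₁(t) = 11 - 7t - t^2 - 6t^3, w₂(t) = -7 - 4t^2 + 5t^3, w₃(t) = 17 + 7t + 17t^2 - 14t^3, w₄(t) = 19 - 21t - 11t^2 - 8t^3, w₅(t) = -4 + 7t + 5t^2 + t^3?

Pass to coordinate vectors with respect to the basis {1, t, …, t^3}.
Apply Gaussian elimination to the matrix whose rows are w₁, w₂, w₃, w₄, w₅.
Reduction leaves 2 leading entries, giving rank 2.
(With 5 elements in a 4-dimensional space the rank is at most 4.)

rank 2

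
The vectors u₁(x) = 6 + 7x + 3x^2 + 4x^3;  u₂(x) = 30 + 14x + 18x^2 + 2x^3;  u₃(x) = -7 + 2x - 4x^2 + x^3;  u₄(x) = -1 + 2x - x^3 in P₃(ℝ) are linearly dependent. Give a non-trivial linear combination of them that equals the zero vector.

2u₁ - u₂ - 3u₃ + 3u₄ = 0

Take coordinates with respect to {1, x, …, x^3}.
Write the vectors as columns of a matrix and find a nonzero vector in its null space.
A generator of the null space is (2, -1, -3, 3).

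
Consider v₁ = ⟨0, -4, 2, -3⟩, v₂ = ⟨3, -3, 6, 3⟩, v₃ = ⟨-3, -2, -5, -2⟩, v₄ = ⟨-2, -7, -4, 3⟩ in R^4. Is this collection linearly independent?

linearly independent

Place the vectors as rows of a 4×4 matrix and reduce to echelon form.
The reduction yields 4 nonzero rows, so the rank is 4.
Since rank = 4 (the number of vectors), the set is linearly independent.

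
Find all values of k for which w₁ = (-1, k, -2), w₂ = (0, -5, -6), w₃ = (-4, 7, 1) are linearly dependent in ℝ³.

k = -1/8

Dependence holds iff the 3×3 matrix [w₁ w₂ w₃] is singular.
Cofactor expansion gives det = 24*k + 3.
This vanishes exactly when k = -1/8.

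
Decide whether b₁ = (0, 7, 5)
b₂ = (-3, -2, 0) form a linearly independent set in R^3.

linearly independent

Row-reduce the matrix whose columns are b₁, b₂.
The reduction yields 2 nonzero rows, so the rank is 2.
Since rank = 2 (the number of vectors), the set is linearly independent.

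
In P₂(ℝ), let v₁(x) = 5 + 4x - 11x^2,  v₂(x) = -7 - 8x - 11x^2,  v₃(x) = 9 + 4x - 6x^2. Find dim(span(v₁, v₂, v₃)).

dim = 3

Represent each element by its coordinate vector in ℝ³.
Apply Gaussian elimination to the matrix whose rows are v₁, v₂, v₃.
Reduction leaves 3 leading entries, giving rank 3.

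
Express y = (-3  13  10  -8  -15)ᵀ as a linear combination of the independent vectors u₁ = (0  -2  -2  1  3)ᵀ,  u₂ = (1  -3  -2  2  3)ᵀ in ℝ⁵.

Solve the system with u₁, u₂ as columns and y as the right-hand side.
Row-reducing the augmented matrix gives the unique coefficients (a₁, a₂) = (-2, -3).

y = -2u₁ - 3u₂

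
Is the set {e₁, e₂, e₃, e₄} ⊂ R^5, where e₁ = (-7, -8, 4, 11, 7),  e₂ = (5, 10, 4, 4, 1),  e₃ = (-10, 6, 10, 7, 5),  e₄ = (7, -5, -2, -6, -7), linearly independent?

linearly independent

Row-reduce the matrix whose columns are e₁, e₂, e₃, e₄.
The reduction yields 4 nonzero rows, so the rank is 4.
Since rank = 4 (the number of vectors), the set is linearly independent.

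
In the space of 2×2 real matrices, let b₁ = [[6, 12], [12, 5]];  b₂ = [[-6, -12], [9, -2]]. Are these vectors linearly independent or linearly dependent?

linearly independent

Take coordinates with respect to the standard basis {E₁₁, E₁₂, E₂₁, E₂₂}.
Place the vectors as rows of a 2×4 matrix and reduce to echelon form.
The reduction yields 2 nonzero rows, so the rank is 2.
Since rank = 2 (the number of vectors), the set is linearly independent.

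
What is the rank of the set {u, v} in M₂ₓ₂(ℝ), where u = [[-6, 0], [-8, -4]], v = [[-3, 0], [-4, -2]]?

rank 1

Use coordinates relative to {E₁₁, E₁₂, E₂₁, E₂₂}.
Form the matrix with u, v as columns and reduce.
Reduction leaves 1 leading entry, giving rank 1.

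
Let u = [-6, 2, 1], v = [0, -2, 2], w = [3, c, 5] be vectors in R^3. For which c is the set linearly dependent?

c = -13/2

The vectors are dependent exactly when the determinant of the matrix with rows u, v, w vanishes.
The determinant works out to 12*c + 78.
Setting this to zero gives c = -13/2.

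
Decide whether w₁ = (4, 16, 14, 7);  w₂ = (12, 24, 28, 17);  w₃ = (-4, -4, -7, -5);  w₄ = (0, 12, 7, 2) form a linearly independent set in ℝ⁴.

Form the 4×4 matrix with these as columns; its determinant is 0.
A zero determinant means the columns are linearly dependent.
Indeed w₁ - w₂ - 2w₃ = 0.

linearly dependent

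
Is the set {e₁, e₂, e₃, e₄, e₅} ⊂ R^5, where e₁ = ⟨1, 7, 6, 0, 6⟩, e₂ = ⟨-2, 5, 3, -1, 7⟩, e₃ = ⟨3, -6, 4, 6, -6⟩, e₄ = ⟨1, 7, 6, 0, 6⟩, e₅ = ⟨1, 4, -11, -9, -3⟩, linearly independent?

Two of the vectors are equal, giving an immediate dependence.

linearly dependent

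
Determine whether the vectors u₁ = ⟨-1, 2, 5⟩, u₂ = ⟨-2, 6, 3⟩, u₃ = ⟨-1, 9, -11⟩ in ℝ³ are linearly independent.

Form the 3×3 matrix with these as columns; its determinant is -17.
A nonzero determinant means the columns are linearly independent.

linearly independent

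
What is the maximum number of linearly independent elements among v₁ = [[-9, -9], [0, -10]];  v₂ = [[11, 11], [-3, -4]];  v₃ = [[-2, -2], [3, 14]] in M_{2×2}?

2

Use coordinates relative to {E₁₁, E₁₂, E₂₁, E₂₂}.
Apply Gaussian elimination to the matrix whose rows are v₁, v₂, v₃.
The echelon form has 2 nonzero rows, so the rank is 2.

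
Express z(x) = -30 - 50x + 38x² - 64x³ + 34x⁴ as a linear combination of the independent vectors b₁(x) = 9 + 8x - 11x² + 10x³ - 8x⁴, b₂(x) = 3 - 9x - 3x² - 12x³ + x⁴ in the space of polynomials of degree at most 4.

z = -4b₁ + 2b₂

Work in coordinates with respect to the standard basis {1, x, …, x⁴}.
Write z = a₁b₁ + a₂b₂ and equate components.
The system has the unique solution (a₁, a₂) = (-4, 2).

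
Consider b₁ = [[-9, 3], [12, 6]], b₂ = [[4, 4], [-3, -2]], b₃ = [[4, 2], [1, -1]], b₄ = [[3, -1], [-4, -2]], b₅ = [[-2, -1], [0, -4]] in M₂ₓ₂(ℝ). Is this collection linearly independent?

Take coordinates with respect to the standard basis {E₁₁, E₁₂, E₂₁, E₂₂}.
There are 5 vectors in a 4-dimensional space, so they cannot be linearly independent.

linearly dependent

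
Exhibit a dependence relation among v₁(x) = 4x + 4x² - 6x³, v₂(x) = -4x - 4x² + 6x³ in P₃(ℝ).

Pass to coordinate vectors relative to the basis {1, x, …, x³}.
Solve the homogeneous system with v₁, v₂ as columns by row-reducing the coefficient matrix.
The free variable yields coefficients (1, 1) (any nonzero multiple also works).

v₁ + v₂ = 0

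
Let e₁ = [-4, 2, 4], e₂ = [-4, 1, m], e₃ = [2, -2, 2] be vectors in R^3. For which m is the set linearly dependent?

Place the vectors as rows of a 3×3 matrix; dependence ⇔ determinant zero.
Cofactor expansion gives det = 32 - 4*m.
This vanishes exactly when m = 8.

m = 8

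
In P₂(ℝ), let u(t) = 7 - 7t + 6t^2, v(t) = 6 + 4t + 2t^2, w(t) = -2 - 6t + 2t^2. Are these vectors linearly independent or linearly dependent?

linearly independent

Take coordinates with respect to the standard basis {1, t, t^2}.
The matrix [u|v|w] has determinant 84.
A nonzero determinant means the columns are linearly independent.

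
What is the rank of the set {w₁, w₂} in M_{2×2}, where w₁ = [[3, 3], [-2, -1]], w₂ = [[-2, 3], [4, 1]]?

Pass to coordinate vectors with respect to the basis {E₁₁, E₁₂, E₂₁, E₂₂}.
Put the 4×2 matrix [w₁|w₂] into echelon form.
Reduction leaves 2 leading entries, giving rank 2.

2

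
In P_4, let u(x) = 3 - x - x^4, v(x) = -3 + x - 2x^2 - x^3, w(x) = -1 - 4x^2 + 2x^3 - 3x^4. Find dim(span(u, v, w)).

dim = 3

Pass to coordinate vectors with respect to the basis {1, x, …, x^4}.
Put the 5×3 matrix [u|v|w] into echelon form.
The echelon form has 3 nonzero rows, so the rank is 3.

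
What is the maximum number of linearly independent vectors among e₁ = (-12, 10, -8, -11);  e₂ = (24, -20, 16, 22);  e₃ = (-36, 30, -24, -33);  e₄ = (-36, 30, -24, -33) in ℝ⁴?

Row-reduce the 4×4 matrix with these as rows.
There is 1 pivot column, so rank = 1.

1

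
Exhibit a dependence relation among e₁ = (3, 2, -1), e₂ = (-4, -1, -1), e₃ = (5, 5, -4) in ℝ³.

Solve the homogeneous system with e₁, e₂, e₃ as columns by row-reducing the coefficient matrix.
One solution (up to scaling) is (3, 1, -1).

3e₁ + e₂ - e₃ = 0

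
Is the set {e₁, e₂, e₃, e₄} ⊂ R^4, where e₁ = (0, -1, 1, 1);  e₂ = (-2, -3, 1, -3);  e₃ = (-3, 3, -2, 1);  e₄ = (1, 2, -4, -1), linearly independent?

Form the 4×4 matrix with these as columns; its determinant is -62.
A nonzero determinant means the columns are linearly independent.

linearly independent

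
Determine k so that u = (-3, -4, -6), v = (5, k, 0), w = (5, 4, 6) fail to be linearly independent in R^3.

k = 0

Place the vectors as rows of a 3×3 matrix; dependence ⇔ determinant zero.
The determinant works out to 12*k.
Setting this to zero gives k = 0.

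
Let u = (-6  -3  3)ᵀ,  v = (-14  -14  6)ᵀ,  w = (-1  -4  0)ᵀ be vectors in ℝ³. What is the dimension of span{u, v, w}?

2

Row-reduce the 3×3 matrix with these as rows.
Exactly 2 pivots survive; hence the rank is 2.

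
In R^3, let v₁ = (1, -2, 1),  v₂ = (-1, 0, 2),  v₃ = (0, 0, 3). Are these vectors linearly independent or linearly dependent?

linearly independent

Form the 3×3 matrix with these as columns; its determinant is -6.
A nonzero determinant means the columns are linearly independent.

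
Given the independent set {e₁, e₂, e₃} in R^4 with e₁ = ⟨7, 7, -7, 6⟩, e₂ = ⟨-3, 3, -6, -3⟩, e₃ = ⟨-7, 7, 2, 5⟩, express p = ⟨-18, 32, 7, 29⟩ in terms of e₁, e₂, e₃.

p = e₁ - e₂ + 4e₃

Write p = c₁e₁ + … + c₃e₃ and equate components.
Row-reducing the augmented matrix gives the unique coefficients (c₁, c₂, c₃) = (1, -1, 4).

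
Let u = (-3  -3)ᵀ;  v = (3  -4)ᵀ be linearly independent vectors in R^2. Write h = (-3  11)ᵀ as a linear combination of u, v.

Write h = a₁u + a₂v and equate components.
The system has the unique solution (a₁, a₂) = (-1, -2).

h = -u - 2v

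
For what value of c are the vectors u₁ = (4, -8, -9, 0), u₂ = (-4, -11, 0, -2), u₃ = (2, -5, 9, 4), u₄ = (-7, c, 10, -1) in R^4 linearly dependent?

c = -19/3

The set is linearly dependent precisely when det[u₁; u₂; u₃; u₄] = 0.
The determinant works out to -36*c - 228.
Setting this to zero gives c = -19/3.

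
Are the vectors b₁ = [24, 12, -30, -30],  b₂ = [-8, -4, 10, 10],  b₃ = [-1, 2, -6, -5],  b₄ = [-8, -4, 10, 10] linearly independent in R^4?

linearly dependent

One vector is a scalar multiple of another, so the set is dependent.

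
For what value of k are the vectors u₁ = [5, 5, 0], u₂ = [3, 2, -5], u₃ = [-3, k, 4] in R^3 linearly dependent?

k = -11/5

Place the vectors as rows of a 3×3 matrix; dependence ⇔ determinant zero.
Expanding, det = 25*k + 55.
Solving 25*k + 55 = 0 yields k = -11/5.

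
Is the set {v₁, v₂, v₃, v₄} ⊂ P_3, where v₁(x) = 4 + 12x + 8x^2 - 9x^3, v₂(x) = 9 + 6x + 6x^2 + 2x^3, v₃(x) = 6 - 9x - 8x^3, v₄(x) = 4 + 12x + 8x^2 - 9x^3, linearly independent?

linearly dependent

Write each element as a coordinate vector in ℝ⁴ using {1, x, …, x^3}.
Two of the vectors are equal, giving an immediate dependence.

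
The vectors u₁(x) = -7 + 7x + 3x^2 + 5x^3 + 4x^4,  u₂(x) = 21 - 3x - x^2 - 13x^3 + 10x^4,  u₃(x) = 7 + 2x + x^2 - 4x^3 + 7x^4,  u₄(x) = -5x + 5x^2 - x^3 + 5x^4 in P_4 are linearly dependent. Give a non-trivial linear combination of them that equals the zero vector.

u₁ + u₂ - 2u₃ = 0

Pass to coordinate vectors relative to the basis {1, x, …, x^4}.
Solve the homogeneous system with u₁, u₂, u₃, u₄ as columns by row-reducing the coefficient matrix.
A generator of the null space is (1, 1, -2, 0).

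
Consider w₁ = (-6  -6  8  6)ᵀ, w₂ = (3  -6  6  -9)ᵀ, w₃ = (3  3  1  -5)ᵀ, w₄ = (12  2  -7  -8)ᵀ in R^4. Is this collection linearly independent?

linearly independent

The matrix [w₁|w₂|w₃|w₄] has determinant 2652.
A nonzero determinant means the columns are linearly independent.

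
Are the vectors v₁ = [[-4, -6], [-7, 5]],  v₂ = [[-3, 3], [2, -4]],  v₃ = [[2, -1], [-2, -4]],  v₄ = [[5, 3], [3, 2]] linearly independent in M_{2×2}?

Take coordinates with respect to the standard basis {E₁₁, E₁₂, E₂₁, E₂₂}.
Place the vectors as rows of a 4×4 matrix and reduce to echelon form.
The reduction yields 4 nonzero rows, so the rank is 4.
Since rank = 4 (the number of vectors), the set is linearly independent.

linearly independent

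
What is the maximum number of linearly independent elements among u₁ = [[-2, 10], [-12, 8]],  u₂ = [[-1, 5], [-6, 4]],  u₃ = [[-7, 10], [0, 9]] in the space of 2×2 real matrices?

2

Represent each element by its coordinate vector in ℝ⁴.
Apply Gaussian elimination to the matrix whose rows are u₁, u₂, u₃.
Reduction leaves 2 leading entries, giving rank 2.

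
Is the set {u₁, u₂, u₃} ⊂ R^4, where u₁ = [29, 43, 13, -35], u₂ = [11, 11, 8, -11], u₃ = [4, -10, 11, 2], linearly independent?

linearly dependent

Row-reduce the matrix whose columns are u₁, u₂, u₃.
The reduction yields 2 nonzero rows, so the rank is 2.
Since rank 2 < 3, the set is linearly dependent.
Indeed u₁ - 3u₂ + u₃ = 0.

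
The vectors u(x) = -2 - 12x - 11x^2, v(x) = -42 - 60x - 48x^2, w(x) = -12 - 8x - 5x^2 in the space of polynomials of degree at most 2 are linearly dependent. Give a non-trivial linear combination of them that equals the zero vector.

Pass to coordinate vectors relative to the basis {1, x, x^2}.
Solve the homogeneous system with u, v, w as columns by row-reducing the coefficient matrix.
One solution (up to scaling) is (3, -1, 3).

3u - v + 3w = 0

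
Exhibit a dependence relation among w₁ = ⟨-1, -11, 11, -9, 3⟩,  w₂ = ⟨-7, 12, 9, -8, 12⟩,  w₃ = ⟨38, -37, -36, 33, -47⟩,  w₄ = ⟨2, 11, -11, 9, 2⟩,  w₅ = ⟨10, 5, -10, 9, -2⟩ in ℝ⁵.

Row-reduce the matrix with w₁, w₂, w₃, w₄, w₅ as columns; the null space gives the coefficients.
A generator of the null space is (1, 3, 1, 2, -2).

w₁ + 3w₂ + w₃ + 2w₄ - 2w₅ = 0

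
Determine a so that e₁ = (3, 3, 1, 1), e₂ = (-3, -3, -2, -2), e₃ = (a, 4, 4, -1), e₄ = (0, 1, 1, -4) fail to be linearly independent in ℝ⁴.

a = 3

The set is linearly dependent precisely when det[e₁; e₂; e₃; e₄] = 0.
The determinant works out to 15*a - 45.
Solving 15*a - 45 = 0 yields a = 3.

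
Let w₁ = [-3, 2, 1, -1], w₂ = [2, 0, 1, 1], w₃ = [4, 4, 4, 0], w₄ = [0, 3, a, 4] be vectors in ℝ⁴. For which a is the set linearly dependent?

a = 7

The set is linearly dependent precisely when det[w₁; w₂; w₃; w₄] = 0.
Cofactor expansion gives det = 84 - 12*a.
Solving 84 - 12*a = 0 yields a = 7.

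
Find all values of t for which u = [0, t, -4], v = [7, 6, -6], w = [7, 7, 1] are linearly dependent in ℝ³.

The set is linearly dependent precisely when det[u; v; w] = 0.
Cofactor expansion gives det = -49*t - 28.
Setting this to zero gives t = -4/7.

t = -4/7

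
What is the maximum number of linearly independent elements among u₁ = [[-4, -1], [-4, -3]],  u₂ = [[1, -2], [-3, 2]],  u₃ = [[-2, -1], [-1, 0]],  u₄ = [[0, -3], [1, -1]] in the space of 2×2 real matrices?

4

Pass to coordinate vectors with respect to the basis {E₁₁, E₁₂, E₂₁, E₂₂}.
Apply Gaussian elimination to the matrix whose rows are u₁, u₂, u₃, u₄.
Reduction leaves 4 leading entries, giving rank 4.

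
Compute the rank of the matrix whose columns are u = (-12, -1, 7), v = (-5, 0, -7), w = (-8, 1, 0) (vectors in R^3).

Put the 3×3 matrix [u|v|w] into echelon form.
Reduction leaves 3 leading entries, giving rank 3.

rank 3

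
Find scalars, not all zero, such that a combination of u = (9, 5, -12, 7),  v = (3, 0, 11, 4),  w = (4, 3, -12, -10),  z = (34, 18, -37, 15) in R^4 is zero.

3u + v + w - z = 0

Row-reduce the matrix with u, v, w, z as columns; the null space gives the coefficients.
A generator of the null space is (3, 1, 1, -1).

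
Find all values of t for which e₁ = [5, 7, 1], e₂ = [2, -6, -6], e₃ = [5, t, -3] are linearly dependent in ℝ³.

The vectors are dependent exactly when the determinant of the matrix with rows e₁, e₂, e₃ vanishes.
Cofactor expansion gives det = 32*t - 48.
Solving 32*t - 48 = 0 yields t = 3/2.

t = 3/2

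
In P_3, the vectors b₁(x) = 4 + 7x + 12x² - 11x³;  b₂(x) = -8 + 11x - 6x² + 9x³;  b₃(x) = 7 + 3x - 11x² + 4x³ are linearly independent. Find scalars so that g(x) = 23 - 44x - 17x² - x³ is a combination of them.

g = -2b₁ - 3b₂ + b₃

Take coordinate vectors relative to {1, x, …, x³}.
Set up the augmented matrix [b₁ | b₂ | b₃ | g] and row-reduce.
Row-reducing the augmented matrix gives the unique coefficients (c₁, c₂, c₃) = (-2, -3, 1).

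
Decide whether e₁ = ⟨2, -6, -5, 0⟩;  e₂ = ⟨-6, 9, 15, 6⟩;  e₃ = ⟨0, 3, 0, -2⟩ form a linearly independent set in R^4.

linearly dependent

Row-reduce the matrix whose columns are e₁, e₂, e₃.
The reduction yields 2 nonzero rows, so the rank is 2.
Since rank 2 < 3, the set is linearly dependent.
Indeed 3e₁ + e₂ + 3e₃ = 0.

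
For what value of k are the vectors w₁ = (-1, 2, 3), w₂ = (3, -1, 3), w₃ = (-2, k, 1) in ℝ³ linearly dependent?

The set is linearly dependent precisely when det[w₁; w₂; w₃] = 0.
The determinant works out to 12*k - 23.
This vanishes exactly when k = 23/12.

k = 23/12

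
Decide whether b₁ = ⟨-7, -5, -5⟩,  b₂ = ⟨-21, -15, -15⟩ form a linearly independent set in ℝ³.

One vector is a scalar multiple of another, so the set is dependent.

linearly dependent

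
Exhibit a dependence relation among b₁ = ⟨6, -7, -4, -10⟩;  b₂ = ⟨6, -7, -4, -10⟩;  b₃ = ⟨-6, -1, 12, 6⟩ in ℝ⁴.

b₁ - b₂ = 0

Solve the homogeneous system with b₁, b₂, b₃ as columns by row-reducing the coefficient matrix.
One solution (up to scaling) is (1, -1, 0).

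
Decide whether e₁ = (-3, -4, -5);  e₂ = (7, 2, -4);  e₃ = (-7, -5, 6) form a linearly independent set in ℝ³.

linearly independent

Row-reduce the matrix whose columns are e₁, e₂, e₃.
The reduction yields 3 nonzero rows, so the rank is 3.
Since rank = 3 (the number of vectors), the set is linearly independent.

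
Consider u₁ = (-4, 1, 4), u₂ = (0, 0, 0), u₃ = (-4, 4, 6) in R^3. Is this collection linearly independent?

linearly dependent

One of the vectors is the zero vector, so the set is linearly dependent.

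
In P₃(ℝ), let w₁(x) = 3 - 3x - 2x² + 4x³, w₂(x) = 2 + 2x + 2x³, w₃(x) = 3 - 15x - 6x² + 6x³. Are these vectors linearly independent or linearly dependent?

linearly dependent

Write each element as a coordinate vector in ℝ⁴ using {1, x, …, x³}.
Row-reduce the matrix whose columns are w₁, w₂, w₃.
The reduction yields 2 nonzero rows, so the rank is 2.
Since rank 2 < 3, the set is linearly dependent.
Indeed 3w₁ - 3w₂ - w₃ = 0.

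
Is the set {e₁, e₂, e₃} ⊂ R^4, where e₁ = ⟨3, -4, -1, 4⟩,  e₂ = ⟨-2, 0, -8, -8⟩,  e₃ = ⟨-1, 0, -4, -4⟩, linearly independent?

One vector is a scalar multiple of another, so the set is dependent.

linearly dependent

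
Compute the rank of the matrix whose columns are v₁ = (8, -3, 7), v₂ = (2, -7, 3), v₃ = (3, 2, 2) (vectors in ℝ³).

Row-reduce the 3×3 matrix with these as rows.
Reduction leaves 2 leading entries, giving rank 2.

rank 2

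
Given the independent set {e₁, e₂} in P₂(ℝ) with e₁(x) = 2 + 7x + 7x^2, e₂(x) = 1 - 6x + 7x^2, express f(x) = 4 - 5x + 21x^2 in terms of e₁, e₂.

f = e₁ + 2e₂

Take coordinate vectors relative to {1, x, x^2}.
Solve the system with e₁, e₂ as columns and f as the right-hand side.
Row-reducing the augmented matrix gives the unique coefficients (α₁, α₂) = (1, 2).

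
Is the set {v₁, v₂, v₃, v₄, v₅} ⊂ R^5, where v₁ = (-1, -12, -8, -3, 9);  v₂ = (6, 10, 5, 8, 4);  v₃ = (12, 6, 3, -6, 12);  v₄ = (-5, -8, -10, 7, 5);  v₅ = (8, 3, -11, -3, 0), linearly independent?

Row-reduce the matrix whose columns are v₁, v₂, v₃, v₄, v₅.
The reduction yields 5 nonzero rows, so the rank is 5.
Since rank = 5 (the number of vectors), the set is linearly independent.

linearly independent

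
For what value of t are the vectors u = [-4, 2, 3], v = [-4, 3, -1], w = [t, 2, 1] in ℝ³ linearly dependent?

t = -36/11

The set is linearly dependent precisely when det[u; v; w] = 0.
The determinant works out to -11*t - 36.
Setting this to zero gives t = -36/11.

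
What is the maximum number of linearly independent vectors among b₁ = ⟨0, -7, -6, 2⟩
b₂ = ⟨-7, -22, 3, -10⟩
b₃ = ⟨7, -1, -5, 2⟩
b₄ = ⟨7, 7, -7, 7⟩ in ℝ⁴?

Form the matrix with b₁, b₂, b₃, b₄ as columns and reduce.
There are 3 pivot columns, so rank = 3.

3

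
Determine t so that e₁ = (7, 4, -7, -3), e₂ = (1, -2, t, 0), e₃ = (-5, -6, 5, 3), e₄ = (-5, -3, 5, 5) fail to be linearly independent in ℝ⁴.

Place the vectors as rows of a 4×4 matrix; dependence ⇔ determinant zero.
Cofactor expansion gives det = 62*t + 62.
This vanishes exactly when t = -1.

t = -1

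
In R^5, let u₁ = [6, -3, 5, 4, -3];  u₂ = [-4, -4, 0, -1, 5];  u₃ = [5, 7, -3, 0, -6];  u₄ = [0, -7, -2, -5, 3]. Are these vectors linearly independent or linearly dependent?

Row-reduce the matrix whose columns are u₁, u₂, u₃, u₄.
The reduction yields 4 nonzero rows, so the rank is 4.
Since rank = 4 (the number of vectors), the set is linearly independent.

linearly independent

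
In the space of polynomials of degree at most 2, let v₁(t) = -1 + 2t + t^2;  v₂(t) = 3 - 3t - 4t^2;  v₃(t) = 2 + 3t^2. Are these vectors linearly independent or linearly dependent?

Write each element as a coordinate vector in ℝ³ using {1, t, t^2}.
Place the vectors as rows of a 3×3 matrix and reduce to echelon form.
The reduction yields 3 nonzero rows, so the rank is 3.
Since rank = 3 (the number of vectors), the set is linearly independent.

linearly independent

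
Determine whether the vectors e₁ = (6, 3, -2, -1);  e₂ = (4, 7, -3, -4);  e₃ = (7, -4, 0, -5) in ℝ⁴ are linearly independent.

Place the vectors as rows of a 3×4 matrix and reduce to echelon form.
The reduction yields 3 nonzero rows, so the rank is 3.
Since rank = 3 (the number of vectors), the set is linearly independent.

linearly independent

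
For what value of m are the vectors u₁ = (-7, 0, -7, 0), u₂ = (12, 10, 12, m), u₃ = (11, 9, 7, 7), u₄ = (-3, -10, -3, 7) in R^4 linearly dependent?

m = -7

Dependence holds iff the 4×4 matrix [u₁ u₂ u₃ u₄] is singular.
Cofactor expansion gives det = 280*m + 1960.
This vanishes exactly when m = -7.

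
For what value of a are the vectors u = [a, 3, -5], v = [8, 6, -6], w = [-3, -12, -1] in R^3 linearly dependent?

The set is linearly dependent precisely when det[u; v; w] = 0.
Expanding, det = 468 - 78*a.
Setting this to zero gives a = 6.

a = 6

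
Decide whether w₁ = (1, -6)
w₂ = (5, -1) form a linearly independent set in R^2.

linearly independent

Place the vectors as rows of a 2×2 matrix and reduce to echelon form.
The reduction yields 2 nonzero rows, so the rank is 2.
Since rank = 2 (the number of vectors), the set is linearly independent.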